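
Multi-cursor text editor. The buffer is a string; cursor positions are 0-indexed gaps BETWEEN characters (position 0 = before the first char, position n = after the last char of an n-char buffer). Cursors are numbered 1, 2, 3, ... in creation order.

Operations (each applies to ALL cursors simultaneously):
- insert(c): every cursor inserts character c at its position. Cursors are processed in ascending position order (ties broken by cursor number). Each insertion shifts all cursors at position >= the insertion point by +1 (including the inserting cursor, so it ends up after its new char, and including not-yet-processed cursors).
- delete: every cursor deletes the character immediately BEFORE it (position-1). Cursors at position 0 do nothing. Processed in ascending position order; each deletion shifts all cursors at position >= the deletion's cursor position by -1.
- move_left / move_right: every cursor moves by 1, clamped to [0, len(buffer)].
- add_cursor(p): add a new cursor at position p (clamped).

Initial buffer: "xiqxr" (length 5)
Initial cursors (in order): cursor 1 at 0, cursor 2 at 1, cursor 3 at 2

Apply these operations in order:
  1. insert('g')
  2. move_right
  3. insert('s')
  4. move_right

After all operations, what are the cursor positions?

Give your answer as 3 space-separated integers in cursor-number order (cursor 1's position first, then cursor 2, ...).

After op 1 (insert('g')): buffer="gxgigqxr" (len 8), cursors c1@1 c2@3 c3@5, authorship 1.2.3...
After op 2 (move_right): buffer="gxgigqxr" (len 8), cursors c1@2 c2@4 c3@6, authorship 1.2.3...
After op 3 (insert('s')): buffer="gxsgisgqsxr" (len 11), cursors c1@3 c2@6 c3@9, authorship 1.12.23.3..
After op 4 (move_right): buffer="gxsgisgqsxr" (len 11), cursors c1@4 c2@7 c3@10, authorship 1.12.23.3..

Answer: 4 7 10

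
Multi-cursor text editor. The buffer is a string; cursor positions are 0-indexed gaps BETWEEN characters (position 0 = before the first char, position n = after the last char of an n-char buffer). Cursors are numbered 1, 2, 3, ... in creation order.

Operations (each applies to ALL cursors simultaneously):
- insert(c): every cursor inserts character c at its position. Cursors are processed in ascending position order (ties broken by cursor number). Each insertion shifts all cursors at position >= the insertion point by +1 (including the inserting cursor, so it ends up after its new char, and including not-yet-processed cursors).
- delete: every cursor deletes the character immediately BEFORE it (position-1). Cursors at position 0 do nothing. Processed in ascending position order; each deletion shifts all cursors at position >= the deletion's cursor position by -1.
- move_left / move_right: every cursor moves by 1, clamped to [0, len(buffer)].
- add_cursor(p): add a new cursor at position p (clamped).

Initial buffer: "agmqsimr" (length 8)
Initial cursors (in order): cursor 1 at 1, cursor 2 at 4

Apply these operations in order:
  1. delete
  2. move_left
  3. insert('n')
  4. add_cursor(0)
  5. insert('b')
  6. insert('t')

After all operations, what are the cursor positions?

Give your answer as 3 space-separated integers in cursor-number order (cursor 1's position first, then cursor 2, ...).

Answer: 5 9 2

Derivation:
After op 1 (delete): buffer="gmsimr" (len 6), cursors c1@0 c2@2, authorship ......
After op 2 (move_left): buffer="gmsimr" (len 6), cursors c1@0 c2@1, authorship ......
After op 3 (insert('n')): buffer="ngnmsimr" (len 8), cursors c1@1 c2@3, authorship 1.2.....
After op 4 (add_cursor(0)): buffer="ngnmsimr" (len 8), cursors c3@0 c1@1 c2@3, authorship 1.2.....
After op 5 (insert('b')): buffer="bnbgnbmsimr" (len 11), cursors c3@1 c1@3 c2@6, authorship 311.22.....
After op 6 (insert('t')): buffer="btnbtgnbtmsimr" (len 14), cursors c3@2 c1@5 c2@9, authorship 33111.222.....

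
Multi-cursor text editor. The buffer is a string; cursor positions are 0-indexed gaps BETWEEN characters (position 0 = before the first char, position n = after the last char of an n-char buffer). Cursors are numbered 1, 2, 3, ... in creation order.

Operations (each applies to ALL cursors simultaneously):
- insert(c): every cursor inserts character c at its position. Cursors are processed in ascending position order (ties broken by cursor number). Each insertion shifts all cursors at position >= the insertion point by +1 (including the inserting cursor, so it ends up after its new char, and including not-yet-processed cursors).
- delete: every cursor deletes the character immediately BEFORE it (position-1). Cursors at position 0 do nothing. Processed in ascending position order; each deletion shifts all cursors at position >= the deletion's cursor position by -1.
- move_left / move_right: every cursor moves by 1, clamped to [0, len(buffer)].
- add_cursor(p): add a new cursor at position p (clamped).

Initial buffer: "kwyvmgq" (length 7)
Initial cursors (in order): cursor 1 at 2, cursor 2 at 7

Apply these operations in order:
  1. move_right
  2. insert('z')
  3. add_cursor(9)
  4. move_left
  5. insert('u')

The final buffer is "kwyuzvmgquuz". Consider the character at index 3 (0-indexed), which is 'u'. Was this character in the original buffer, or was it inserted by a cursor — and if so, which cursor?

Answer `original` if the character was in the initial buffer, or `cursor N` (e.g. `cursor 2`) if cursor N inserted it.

After op 1 (move_right): buffer="kwyvmgq" (len 7), cursors c1@3 c2@7, authorship .......
After op 2 (insert('z')): buffer="kwyzvmgqz" (len 9), cursors c1@4 c2@9, authorship ...1....2
After op 3 (add_cursor(9)): buffer="kwyzvmgqz" (len 9), cursors c1@4 c2@9 c3@9, authorship ...1....2
After op 4 (move_left): buffer="kwyzvmgqz" (len 9), cursors c1@3 c2@8 c3@8, authorship ...1....2
After op 5 (insert('u')): buffer="kwyuzvmgquuz" (len 12), cursors c1@4 c2@11 c3@11, authorship ...11....232
Authorship (.=original, N=cursor N): . . . 1 1 . . . . 2 3 2
Index 3: author = 1

Answer: cursor 1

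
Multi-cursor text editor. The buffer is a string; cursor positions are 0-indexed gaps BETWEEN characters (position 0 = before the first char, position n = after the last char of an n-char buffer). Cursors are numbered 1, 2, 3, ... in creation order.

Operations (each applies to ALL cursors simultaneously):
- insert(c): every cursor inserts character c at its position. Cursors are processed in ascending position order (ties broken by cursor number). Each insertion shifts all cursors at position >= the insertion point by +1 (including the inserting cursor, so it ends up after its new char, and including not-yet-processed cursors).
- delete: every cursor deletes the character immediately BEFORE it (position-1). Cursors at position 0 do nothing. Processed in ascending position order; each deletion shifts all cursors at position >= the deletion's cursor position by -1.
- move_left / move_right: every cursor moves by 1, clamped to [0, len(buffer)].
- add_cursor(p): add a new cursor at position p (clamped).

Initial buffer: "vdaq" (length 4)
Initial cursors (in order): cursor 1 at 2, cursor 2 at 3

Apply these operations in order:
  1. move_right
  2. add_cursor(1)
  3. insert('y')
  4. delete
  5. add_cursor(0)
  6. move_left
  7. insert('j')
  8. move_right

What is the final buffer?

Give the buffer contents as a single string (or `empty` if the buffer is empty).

After op 1 (move_right): buffer="vdaq" (len 4), cursors c1@3 c2@4, authorship ....
After op 2 (add_cursor(1)): buffer="vdaq" (len 4), cursors c3@1 c1@3 c2@4, authorship ....
After op 3 (insert('y')): buffer="vydayqy" (len 7), cursors c3@2 c1@5 c2@7, authorship .3..1.2
After op 4 (delete): buffer="vdaq" (len 4), cursors c3@1 c1@3 c2@4, authorship ....
After op 5 (add_cursor(0)): buffer="vdaq" (len 4), cursors c4@0 c3@1 c1@3 c2@4, authorship ....
After op 6 (move_left): buffer="vdaq" (len 4), cursors c3@0 c4@0 c1@2 c2@3, authorship ....
After op 7 (insert('j')): buffer="jjvdjajq" (len 8), cursors c3@2 c4@2 c1@5 c2@7, authorship 34..1.2.
After op 8 (move_right): buffer="jjvdjajq" (len 8), cursors c3@3 c4@3 c1@6 c2@8, authorship 34..1.2.

Answer: jjvdjajq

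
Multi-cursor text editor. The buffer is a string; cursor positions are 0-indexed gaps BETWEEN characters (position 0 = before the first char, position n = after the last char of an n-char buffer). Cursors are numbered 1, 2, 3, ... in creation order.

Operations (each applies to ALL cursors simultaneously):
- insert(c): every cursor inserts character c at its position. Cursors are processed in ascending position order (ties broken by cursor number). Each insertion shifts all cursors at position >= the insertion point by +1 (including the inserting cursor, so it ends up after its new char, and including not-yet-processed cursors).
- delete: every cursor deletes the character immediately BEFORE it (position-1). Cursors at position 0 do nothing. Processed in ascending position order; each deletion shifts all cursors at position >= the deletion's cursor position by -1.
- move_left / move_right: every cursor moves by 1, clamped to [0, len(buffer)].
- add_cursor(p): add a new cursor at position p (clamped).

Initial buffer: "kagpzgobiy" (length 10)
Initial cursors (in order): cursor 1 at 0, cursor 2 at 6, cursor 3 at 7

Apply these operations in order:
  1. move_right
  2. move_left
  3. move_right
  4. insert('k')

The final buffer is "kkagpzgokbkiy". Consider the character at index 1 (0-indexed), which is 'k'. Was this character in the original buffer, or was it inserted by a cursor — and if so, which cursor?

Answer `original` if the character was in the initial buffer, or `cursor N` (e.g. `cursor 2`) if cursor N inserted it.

Answer: cursor 1

Derivation:
After op 1 (move_right): buffer="kagpzgobiy" (len 10), cursors c1@1 c2@7 c3@8, authorship ..........
After op 2 (move_left): buffer="kagpzgobiy" (len 10), cursors c1@0 c2@6 c3@7, authorship ..........
After op 3 (move_right): buffer="kagpzgobiy" (len 10), cursors c1@1 c2@7 c3@8, authorship ..........
After op 4 (insert('k')): buffer="kkagpzgokbkiy" (len 13), cursors c1@2 c2@9 c3@11, authorship .1......2.3..
Authorship (.=original, N=cursor N): . 1 . . . . . . 2 . 3 . .
Index 1: author = 1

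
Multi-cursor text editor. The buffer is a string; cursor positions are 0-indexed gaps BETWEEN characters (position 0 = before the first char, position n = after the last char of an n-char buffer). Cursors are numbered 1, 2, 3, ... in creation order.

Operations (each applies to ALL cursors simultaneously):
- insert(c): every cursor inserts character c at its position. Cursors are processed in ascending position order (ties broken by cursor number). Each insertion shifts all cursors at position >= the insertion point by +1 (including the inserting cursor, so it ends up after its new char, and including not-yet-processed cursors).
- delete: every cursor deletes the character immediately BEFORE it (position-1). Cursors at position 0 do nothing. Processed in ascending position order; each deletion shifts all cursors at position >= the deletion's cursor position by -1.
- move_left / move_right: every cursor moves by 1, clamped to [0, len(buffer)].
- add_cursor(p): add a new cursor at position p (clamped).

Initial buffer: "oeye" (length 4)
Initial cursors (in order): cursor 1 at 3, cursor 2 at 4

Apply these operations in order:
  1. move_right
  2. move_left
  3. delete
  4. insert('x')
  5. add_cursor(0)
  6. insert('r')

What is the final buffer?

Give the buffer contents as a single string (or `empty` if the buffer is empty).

Answer: roxxrre

Derivation:
After op 1 (move_right): buffer="oeye" (len 4), cursors c1@4 c2@4, authorship ....
After op 2 (move_left): buffer="oeye" (len 4), cursors c1@3 c2@3, authorship ....
After op 3 (delete): buffer="oe" (len 2), cursors c1@1 c2@1, authorship ..
After op 4 (insert('x')): buffer="oxxe" (len 4), cursors c1@3 c2@3, authorship .12.
After op 5 (add_cursor(0)): buffer="oxxe" (len 4), cursors c3@0 c1@3 c2@3, authorship .12.
After op 6 (insert('r')): buffer="roxxrre" (len 7), cursors c3@1 c1@6 c2@6, authorship 3.1212.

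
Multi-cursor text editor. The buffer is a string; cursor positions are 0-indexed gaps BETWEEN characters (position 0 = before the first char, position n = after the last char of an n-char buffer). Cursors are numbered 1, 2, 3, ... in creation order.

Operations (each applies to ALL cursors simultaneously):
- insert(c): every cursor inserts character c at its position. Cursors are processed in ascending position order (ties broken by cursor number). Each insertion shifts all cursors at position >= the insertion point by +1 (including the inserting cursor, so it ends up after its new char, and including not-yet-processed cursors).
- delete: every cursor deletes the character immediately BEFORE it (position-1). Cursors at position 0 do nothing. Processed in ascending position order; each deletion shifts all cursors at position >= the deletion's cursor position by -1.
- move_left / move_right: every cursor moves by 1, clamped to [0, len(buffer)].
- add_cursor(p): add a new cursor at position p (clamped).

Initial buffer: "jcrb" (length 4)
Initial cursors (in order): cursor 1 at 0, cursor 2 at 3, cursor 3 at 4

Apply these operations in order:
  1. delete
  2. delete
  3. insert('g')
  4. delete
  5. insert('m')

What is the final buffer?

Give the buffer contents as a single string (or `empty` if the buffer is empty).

After op 1 (delete): buffer="jc" (len 2), cursors c1@0 c2@2 c3@2, authorship ..
After op 2 (delete): buffer="" (len 0), cursors c1@0 c2@0 c3@0, authorship 
After op 3 (insert('g')): buffer="ggg" (len 3), cursors c1@3 c2@3 c3@3, authorship 123
After op 4 (delete): buffer="" (len 0), cursors c1@0 c2@0 c3@0, authorship 
After op 5 (insert('m')): buffer="mmm" (len 3), cursors c1@3 c2@3 c3@3, authorship 123

Answer: mmm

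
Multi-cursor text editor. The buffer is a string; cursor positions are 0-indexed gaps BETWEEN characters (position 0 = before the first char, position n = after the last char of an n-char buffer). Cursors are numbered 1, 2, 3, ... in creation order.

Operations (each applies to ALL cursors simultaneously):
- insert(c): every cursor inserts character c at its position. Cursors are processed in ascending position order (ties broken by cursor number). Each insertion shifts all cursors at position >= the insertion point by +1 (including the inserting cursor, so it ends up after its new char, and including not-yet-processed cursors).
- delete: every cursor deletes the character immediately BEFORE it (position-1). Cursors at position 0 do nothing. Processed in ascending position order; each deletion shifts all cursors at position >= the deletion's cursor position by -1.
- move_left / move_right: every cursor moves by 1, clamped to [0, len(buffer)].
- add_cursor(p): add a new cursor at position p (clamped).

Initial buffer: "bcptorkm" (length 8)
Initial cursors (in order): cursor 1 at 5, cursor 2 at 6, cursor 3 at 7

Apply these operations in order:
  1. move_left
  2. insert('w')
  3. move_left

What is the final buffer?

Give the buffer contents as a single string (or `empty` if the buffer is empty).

After op 1 (move_left): buffer="bcptorkm" (len 8), cursors c1@4 c2@5 c3@6, authorship ........
After op 2 (insert('w')): buffer="bcptwowrwkm" (len 11), cursors c1@5 c2@7 c3@9, authorship ....1.2.3..
After op 3 (move_left): buffer="bcptwowrwkm" (len 11), cursors c1@4 c2@6 c3@8, authorship ....1.2.3..

Answer: bcptwowrwkm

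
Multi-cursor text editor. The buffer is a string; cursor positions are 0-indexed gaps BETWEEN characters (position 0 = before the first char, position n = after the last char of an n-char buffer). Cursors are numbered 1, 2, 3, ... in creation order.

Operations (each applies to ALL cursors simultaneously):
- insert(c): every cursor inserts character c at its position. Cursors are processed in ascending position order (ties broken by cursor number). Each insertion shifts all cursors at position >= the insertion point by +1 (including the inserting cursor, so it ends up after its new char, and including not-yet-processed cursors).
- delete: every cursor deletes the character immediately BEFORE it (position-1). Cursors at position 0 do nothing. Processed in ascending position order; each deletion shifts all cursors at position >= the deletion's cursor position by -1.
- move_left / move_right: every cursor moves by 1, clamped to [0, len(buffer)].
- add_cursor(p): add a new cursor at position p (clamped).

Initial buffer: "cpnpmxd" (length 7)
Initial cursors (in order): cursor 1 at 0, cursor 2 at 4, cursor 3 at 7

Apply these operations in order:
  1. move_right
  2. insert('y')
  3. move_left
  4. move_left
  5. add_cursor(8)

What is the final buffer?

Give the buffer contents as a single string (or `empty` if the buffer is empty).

Answer: cypnpmyxdy

Derivation:
After op 1 (move_right): buffer="cpnpmxd" (len 7), cursors c1@1 c2@5 c3@7, authorship .......
After op 2 (insert('y')): buffer="cypnpmyxdy" (len 10), cursors c1@2 c2@7 c3@10, authorship .1....2..3
After op 3 (move_left): buffer="cypnpmyxdy" (len 10), cursors c1@1 c2@6 c3@9, authorship .1....2..3
After op 4 (move_left): buffer="cypnpmyxdy" (len 10), cursors c1@0 c2@5 c3@8, authorship .1....2..3
After op 5 (add_cursor(8)): buffer="cypnpmyxdy" (len 10), cursors c1@0 c2@5 c3@8 c4@8, authorship .1....2..3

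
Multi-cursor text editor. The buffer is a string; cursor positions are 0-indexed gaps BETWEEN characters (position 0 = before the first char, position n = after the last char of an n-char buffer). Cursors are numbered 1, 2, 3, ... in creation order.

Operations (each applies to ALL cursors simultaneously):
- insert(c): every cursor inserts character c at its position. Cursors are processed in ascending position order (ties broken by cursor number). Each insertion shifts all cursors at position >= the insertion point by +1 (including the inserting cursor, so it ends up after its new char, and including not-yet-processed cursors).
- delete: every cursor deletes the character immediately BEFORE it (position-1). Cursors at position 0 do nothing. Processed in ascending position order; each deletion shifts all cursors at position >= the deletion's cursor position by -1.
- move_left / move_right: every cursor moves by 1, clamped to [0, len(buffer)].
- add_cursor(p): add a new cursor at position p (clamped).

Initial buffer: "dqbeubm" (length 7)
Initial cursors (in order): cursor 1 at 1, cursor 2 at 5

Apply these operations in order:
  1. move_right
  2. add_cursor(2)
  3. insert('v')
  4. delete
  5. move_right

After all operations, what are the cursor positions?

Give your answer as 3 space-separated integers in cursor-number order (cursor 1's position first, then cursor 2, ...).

Answer: 3 7 3

Derivation:
After op 1 (move_right): buffer="dqbeubm" (len 7), cursors c1@2 c2@6, authorship .......
After op 2 (add_cursor(2)): buffer="dqbeubm" (len 7), cursors c1@2 c3@2 c2@6, authorship .......
After op 3 (insert('v')): buffer="dqvvbeubvm" (len 10), cursors c1@4 c3@4 c2@9, authorship ..13....2.
After op 4 (delete): buffer="dqbeubm" (len 7), cursors c1@2 c3@2 c2@6, authorship .......
After op 5 (move_right): buffer="dqbeubm" (len 7), cursors c1@3 c3@3 c2@7, authorship .......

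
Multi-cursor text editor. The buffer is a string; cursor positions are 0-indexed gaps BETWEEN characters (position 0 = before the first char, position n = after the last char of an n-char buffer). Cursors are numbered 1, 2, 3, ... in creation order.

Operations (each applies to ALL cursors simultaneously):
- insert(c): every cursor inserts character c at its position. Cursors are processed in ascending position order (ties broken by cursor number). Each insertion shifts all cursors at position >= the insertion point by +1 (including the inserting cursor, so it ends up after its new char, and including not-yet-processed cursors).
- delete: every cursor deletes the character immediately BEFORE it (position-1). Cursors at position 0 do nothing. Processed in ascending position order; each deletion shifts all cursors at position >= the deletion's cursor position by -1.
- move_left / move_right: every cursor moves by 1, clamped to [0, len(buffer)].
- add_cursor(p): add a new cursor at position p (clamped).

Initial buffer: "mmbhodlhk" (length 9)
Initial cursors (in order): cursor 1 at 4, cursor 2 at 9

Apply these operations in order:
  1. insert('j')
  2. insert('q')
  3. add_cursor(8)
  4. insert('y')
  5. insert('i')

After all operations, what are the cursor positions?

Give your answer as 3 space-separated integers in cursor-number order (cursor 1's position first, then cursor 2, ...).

Answer: 8 19 12

Derivation:
After op 1 (insert('j')): buffer="mmbhjodlhkj" (len 11), cursors c1@5 c2@11, authorship ....1.....2
After op 2 (insert('q')): buffer="mmbhjqodlhkjq" (len 13), cursors c1@6 c2@13, authorship ....11.....22
After op 3 (add_cursor(8)): buffer="mmbhjqodlhkjq" (len 13), cursors c1@6 c3@8 c2@13, authorship ....11.....22
After op 4 (insert('y')): buffer="mmbhjqyodylhkjqy" (len 16), cursors c1@7 c3@10 c2@16, authorship ....111..3...222
After op 5 (insert('i')): buffer="mmbhjqyiodyilhkjqyi" (len 19), cursors c1@8 c3@12 c2@19, authorship ....1111..33...2222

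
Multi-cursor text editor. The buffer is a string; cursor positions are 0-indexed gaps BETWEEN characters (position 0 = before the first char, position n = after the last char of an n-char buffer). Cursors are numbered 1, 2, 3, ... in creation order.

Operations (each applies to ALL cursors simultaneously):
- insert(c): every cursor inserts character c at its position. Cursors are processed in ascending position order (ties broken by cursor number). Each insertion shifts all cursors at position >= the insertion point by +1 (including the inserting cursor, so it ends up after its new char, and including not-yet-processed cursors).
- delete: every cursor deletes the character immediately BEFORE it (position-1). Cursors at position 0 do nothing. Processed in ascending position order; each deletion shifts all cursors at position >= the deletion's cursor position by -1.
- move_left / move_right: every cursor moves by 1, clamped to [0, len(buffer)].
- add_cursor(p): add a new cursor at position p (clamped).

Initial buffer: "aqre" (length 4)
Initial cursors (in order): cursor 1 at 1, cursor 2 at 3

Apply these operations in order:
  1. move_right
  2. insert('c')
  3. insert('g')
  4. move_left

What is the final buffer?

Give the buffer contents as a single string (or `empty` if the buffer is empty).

After op 1 (move_right): buffer="aqre" (len 4), cursors c1@2 c2@4, authorship ....
After op 2 (insert('c')): buffer="aqcrec" (len 6), cursors c1@3 c2@6, authorship ..1..2
After op 3 (insert('g')): buffer="aqcgrecg" (len 8), cursors c1@4 c2@8, authorship ..11..22
After op 4 (move_left): buffer="aqcgrecg" (len 8), cursors c1@3 c2@7, authorship ..11..22

Answer: aqcgrecg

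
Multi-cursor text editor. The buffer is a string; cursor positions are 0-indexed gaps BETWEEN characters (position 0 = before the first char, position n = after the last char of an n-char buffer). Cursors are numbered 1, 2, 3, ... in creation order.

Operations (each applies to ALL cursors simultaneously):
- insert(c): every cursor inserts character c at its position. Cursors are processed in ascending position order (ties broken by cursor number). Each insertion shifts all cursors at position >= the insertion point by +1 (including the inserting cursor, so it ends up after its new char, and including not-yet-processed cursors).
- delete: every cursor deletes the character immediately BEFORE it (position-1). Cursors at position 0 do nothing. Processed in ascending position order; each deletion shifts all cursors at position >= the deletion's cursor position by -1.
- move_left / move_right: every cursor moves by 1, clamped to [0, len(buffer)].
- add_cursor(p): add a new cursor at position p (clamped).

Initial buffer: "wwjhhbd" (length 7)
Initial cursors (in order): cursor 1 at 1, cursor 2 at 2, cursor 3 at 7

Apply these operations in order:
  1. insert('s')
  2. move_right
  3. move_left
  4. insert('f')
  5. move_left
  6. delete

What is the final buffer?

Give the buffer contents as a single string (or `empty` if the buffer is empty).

After op 1 (insert('s')): buffer="wswsjhhbds" (len 10), cursors c1@2 c2@4 c3@10, authorship .1.2.....3
After op 2 (move_right): buffer="wswsjhhbds" (len 10), cursors c1@3 c2@5 c3@10, authorship .1.2.....3
After op 3 (move_left): buffer="wswsjhhbds" (len 10), cursors c1@2 c2@4 c3@9, authorship .1.2.....3
After op 4 (insert('f')): buffer="wsfwsfjhhbdfs" (len 13), cursors c1@3 c2@6 c3@12, authorship .11.22.....33
After op 5 (move_left): buffer="wsfwsfjhhbdfs" (len 13), cursors c1@2 c2@5 c3@11, authorship .11.22.....33
After op 6 (delete): buffer="wfwfjhhbfs" (len 10), cursors c1@1 c2@3 c3@8, authorship .1.2....33

Answer: wfwfjhhbfs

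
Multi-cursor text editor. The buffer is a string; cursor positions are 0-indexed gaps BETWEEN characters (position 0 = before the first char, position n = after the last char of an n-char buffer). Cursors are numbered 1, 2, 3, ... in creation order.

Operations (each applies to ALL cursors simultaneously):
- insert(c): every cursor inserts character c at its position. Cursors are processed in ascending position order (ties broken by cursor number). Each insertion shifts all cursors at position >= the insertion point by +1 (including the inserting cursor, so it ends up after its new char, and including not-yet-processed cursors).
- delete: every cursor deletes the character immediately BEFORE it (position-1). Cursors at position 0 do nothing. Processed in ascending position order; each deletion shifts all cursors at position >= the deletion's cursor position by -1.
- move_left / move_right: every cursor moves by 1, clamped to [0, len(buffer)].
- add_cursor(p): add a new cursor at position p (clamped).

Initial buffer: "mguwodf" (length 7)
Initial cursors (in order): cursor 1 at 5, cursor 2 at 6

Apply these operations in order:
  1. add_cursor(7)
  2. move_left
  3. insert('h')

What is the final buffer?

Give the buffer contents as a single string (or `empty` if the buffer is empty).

Answer: mguwhohdhf

Derivation:
After op 1 (add_cursor(7)): buffer="mguwodf" (len 7), cursors c1@5 c2@6 c3@7, authorship .......
After op 2 (move_left): buffer="mguwodf" (len 7), cursors c1@4 c2@5 c3@6, authorship .......
After op 3 (insert('h')): buffer="mguwhohdhf" (len 10), cursors c1@5 c2@7 c3@9, authorship ....1.2.3.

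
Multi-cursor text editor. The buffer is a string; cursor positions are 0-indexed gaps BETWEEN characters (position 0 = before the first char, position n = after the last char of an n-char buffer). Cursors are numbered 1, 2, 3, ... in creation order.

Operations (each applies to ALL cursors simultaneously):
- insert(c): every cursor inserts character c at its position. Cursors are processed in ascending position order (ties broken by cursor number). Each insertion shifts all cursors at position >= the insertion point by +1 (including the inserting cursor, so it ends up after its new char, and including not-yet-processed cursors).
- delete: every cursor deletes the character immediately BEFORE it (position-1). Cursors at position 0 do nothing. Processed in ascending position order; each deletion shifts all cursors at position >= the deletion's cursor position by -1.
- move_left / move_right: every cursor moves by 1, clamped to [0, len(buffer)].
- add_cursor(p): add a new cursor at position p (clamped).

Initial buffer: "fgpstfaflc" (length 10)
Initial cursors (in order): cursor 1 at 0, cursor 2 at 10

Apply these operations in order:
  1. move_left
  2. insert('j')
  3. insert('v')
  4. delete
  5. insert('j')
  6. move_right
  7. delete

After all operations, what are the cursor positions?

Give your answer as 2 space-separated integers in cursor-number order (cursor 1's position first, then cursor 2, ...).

Answer: 2 12

Derivation:
After op 1 (move_left): buffer="fgpstfaflc" (len 10), cursors c1@0 c2@9, authorship ..........
After op 2 (insert('j')): buffer="jfgpstfafljc" (len 12), cursors c1@1 c2@11, authorship 1.........2.
After op 3 (insert('v')): buffer="jvfgpstfafljvc" (len 14), cursors c1@2 c2@13, authorship 11.........22.
After op 4 (delete): buffer="jfgpstfafljc" (len 12), cursors c1@1 c2@11, authorship 1.........2.
After op 5 (insert('j')): buffer="jjfgpstfafljjc" (len 14), cursors c1@2 c2@13, authorship 11.........22.
After op 6 (move_right): buffer="jjfgpstfafljjc" (len 14), cursors c1@3 c2@14, authorship 11.........22.
After op 7 (delete): buffer="jjgpstfafljj" (len 12), cursors c1@2 c2@12, authorship 11........22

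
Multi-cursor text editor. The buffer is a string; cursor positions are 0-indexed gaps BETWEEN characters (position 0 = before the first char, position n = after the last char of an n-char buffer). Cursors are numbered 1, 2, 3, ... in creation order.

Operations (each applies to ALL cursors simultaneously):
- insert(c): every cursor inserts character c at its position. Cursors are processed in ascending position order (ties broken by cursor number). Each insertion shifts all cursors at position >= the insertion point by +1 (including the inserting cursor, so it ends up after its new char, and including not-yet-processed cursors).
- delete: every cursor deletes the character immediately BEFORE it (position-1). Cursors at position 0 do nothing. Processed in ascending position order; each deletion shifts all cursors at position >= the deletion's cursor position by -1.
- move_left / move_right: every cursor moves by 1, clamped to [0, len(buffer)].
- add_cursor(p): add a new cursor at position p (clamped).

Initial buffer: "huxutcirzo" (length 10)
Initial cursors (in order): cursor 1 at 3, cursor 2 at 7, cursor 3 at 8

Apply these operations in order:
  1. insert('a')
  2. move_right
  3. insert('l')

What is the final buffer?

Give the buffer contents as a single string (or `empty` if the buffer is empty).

Answer: huxaultciarlazlo

Derivation:
After op 1 (insert('a')): buffer="huxautciarazo" (len 13), cursors c1@4 c2@9 c3@11, authorship ...1....2.3..
After op 2 (move_right): buffer="huxautciarazo" (len 13), cursors c1@5 c2@10 c3@12, authorship ...1....2.3..
After op 3 (insert('l')): buffer="huxaultciarlazlo" (len 16), cursors c1@6 c2@12 c3@15, authorship ...1.1...2.23.3.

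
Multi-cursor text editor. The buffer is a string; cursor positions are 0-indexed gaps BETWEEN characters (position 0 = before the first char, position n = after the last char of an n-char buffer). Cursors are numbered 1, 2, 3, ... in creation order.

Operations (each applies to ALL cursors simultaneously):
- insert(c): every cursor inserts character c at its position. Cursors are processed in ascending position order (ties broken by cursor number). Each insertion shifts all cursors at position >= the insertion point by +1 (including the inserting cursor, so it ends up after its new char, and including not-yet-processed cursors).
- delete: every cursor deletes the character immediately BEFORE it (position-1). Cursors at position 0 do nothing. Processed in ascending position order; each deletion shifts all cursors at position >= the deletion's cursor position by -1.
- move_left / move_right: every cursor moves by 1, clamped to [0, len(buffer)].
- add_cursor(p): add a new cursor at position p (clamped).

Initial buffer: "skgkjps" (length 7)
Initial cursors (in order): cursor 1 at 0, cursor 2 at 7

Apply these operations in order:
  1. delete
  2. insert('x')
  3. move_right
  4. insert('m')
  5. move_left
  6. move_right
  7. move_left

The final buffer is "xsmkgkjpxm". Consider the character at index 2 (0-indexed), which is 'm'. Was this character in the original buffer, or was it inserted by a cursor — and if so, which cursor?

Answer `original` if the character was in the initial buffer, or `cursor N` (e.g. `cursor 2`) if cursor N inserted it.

After op 1 (delete): buffer="skgkjp" (len 6), cursors c1@0 c2@6, authorship ......
After op 2 (insert('x')): buffer="xskgkjpx" (len 8), cursors c1@1 c2@8, authorship 1......2
After op 3 (move_right): buffer="xskgkjpx" (len 8), cursors c1@2 c2@8, authorship 1......2
After op 4 (insert('m')): buffer="xsmkgkjpxm" (len 10), cursors c1@3 c2@10, authorship 1.1.....22
After op 5 (move_left): buffer="xsmkgkjpxm" (len 10), cursors c1@2 c2@9, authorship 1.1.....22
After op 6 (move_right): buffer="xsmkgkjpxm" (len 10), cursors c1@3 c2@10, authorship 1.1.....22
After op 7 (move_left): buffer="xsmkgkjpxm" (len 10), cursors c1@2 c2@9, authorship 1.1.....22
Authorship (.=original, N=cursor N): 1 . 1 . . . . . 2 2
Index 2: author = 1

Answer: cursor 1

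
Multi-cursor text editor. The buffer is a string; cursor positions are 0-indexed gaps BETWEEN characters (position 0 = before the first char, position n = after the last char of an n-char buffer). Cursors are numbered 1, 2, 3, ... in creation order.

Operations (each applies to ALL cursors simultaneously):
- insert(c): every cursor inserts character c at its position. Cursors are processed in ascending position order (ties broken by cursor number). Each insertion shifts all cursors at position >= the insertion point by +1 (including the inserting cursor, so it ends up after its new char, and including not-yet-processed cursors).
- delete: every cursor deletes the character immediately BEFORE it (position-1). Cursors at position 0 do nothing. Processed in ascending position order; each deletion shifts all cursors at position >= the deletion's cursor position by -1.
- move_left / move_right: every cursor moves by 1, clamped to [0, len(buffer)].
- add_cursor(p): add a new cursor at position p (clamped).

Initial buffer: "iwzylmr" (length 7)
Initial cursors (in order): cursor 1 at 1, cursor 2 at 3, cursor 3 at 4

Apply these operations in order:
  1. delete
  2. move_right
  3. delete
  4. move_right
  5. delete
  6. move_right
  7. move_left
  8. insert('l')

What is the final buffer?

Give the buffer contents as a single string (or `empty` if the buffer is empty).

After op 1 (delete): buffer="wlmr" (len 4), cursors c1@0 c2@1 c3@1, authorship ....
After op 2 (move_right): buffer="wlmr" (len 4), cursors c1@1 c2@2 c3@2, authorship ....
After op 3 (delete): buffer="mr" (len 2), cursors c1@0 c2@0 c3@0, authorship ..
After op 4 (move_right): buffer="mr" (len 2), cursors c1@1 c2@1 c3@1, authorship ..
After op 5 (delete): buffer="r" (len 1), cursors c1@0 c2@0 c3@0, authorship .
After op 6 (move_right): buffer="r" (len 1), cursors c1@1 c2@1 c3@1, authorship .
After op 7 (move_left): buffer="r" (len 1), cursors c1@0 c2@0 c3@0, authorship .
After op 8 (insert('l')): buffer="lllr" (len 4), cursors c1@3 c2@3 c3@3, authorship 123.

Answer: lllr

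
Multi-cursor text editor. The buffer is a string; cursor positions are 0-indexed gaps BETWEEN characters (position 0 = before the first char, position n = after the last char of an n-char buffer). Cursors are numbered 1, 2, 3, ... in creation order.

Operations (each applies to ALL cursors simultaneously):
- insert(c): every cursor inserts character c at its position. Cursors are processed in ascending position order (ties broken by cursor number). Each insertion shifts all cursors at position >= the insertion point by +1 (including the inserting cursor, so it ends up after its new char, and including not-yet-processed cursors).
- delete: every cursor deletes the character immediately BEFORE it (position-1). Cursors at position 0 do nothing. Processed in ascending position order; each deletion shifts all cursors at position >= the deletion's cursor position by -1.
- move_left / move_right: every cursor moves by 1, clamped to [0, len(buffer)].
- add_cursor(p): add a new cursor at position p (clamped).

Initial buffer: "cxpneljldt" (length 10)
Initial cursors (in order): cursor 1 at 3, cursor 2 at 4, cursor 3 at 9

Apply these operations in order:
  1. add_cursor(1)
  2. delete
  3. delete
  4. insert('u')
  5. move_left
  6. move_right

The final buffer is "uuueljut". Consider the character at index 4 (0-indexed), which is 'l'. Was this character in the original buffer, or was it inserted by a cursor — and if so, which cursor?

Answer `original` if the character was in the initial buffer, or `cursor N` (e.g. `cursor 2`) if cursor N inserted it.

Answer: original

Derivation:
After op 1 (add_cursor(1)): buffer="cxpneljldt" (len 10), cursors c4@1 c1@3 c2@4 c3@9, authorship ..........
After op 2 (delete): buffer="xeljlt" (len 6), cursors c4@0 c1@1 c2@1 c3@5, authorship ......
After op 3 (delete): buffer="eljt" (len 4), cursors c1@0 c2@0 c4@0 c3@3, authorship ....
After op 4 (insert('u')): buffer="uuueljut" (len 8), cursors c1@3 c2@3 c4@3 c3@7, authorship 124...3.
After op 5 (move_left): buffer="uuueljut" (len 8), cursors c1@2 c2@2 c4@2 c3@6, authorship 124...3.
After op 6 (move_right): buffer="uuueljut" (len 8), cursors c1@3 c2@3 c4@3 c3@7, authorship 124...3.
Authorship (.=original, N=cursor N): 1 2 4 . . . 3 .
Index 4: author = original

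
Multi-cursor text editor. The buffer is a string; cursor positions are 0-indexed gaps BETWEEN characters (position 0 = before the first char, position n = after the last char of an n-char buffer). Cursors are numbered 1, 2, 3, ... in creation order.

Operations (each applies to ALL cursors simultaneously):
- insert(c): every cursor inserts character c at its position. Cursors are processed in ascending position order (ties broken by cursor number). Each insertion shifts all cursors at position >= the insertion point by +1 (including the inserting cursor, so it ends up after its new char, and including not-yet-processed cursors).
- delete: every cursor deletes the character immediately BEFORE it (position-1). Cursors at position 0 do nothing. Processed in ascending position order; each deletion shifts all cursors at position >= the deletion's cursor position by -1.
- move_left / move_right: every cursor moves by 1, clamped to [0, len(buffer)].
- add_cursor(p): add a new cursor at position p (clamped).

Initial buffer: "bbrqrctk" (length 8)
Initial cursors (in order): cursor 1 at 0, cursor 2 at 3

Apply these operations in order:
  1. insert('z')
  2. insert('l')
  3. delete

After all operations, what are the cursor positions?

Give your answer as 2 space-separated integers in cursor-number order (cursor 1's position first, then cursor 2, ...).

Answer: 1 5

Derivation:
After op 1 (insert('z')): buffer="zbbrzqrctk" (len 10), cursors c1@1 c2@5, authorship 1...2.....
After op 2 (insert('l')): buffer="zlbbrzlqrctk" (len 12), cursors c1@2 c2@7, authorship 11...22.....
After op 3 (delete): buffer="zbbrzqrctk" (len 10), cursors c1@1 c2@5, authorship 1...2.....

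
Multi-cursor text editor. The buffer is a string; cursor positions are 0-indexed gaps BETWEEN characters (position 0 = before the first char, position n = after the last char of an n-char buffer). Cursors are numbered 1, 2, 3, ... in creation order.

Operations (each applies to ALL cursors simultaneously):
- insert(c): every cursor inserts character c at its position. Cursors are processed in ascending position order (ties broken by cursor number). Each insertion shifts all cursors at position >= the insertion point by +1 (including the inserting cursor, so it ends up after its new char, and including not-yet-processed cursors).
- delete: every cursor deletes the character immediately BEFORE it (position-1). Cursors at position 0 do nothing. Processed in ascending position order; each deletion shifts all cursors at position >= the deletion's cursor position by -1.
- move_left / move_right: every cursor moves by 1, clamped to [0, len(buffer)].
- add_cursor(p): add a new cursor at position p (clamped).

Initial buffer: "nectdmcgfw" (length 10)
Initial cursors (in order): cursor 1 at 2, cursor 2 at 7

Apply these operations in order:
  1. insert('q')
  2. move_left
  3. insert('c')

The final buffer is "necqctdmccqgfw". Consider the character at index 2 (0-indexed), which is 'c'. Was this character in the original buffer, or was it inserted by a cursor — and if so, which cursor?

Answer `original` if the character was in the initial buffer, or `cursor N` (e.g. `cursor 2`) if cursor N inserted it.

After op 1 (insert('q')): buffer="neqctdmcqgfw" (len 12), cursors c1@3 c2@9, authorship ..1.....2...
After op 2 (move_left): buffer="neqctdmcqgfw" (len 12), cursors c1@2 c2@8, authorship ..1.....2...
After op 3 (insert('c')): buffer="necqctdmccqgfw" (len 14), cursors c1@3 c2@10, authorship ..11.....22...
Authorship (.=original, N=cursor N): . . 1 1 . . . . . 2 2 . . .
Index 2: author = 1

Answer: cursor 1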